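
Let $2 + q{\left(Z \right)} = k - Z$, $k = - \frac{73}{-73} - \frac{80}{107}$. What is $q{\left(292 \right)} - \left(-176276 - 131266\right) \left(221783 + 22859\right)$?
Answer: $\frac{8050432794717}{107} \approx 7.5238 \cdot 10^{10}$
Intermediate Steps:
$k = \frac{27}{107}$ ($k = \left(-73\right) \left(- \frac{1}{73}\right) - \frac{80}{107} = 1 - \frac{80}{107} = \frac{27}{107} \approx 0.25234$)
$q{\left(Z \right)} = - \frac{187}{107} - Z$ ($q{\left(Z \right)} = -2 - \left(- \frac{27}{107} + Z\right) = - \frac{187}{107} - Z$)
$q{\left(292 \right)} - \left(-176276 - 131266\right) \left(221783 + 22859\right) = \left(- \frac{187}{107} - 292\right) - \left(-176276 - 131266\right) \left(221783 + 22859\right) = \left(- \frac{187}{107} - 292\right) - \left(-307542\right) 244642 = - \frac{31431}{107} - -75237689964 = - \frac{31431}{107} + 75237689964 = \frac{8050432794717}{107}$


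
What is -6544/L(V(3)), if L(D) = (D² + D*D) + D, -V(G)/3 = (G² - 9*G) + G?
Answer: -6544/4095 ≈ -1.5980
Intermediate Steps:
V(G) = -3*G² + 24*G (V(G) = -3*((G² - 9*G) + G) = -3*(G² - 8*G) = -3*G² + 24*G)
L(D) = D + 2*D² (L(D) = (D² + D²) + D = 2*D² + D = D + 2*D²)
-6544/L(V(3)) = -6544*1/(9*(1 + 2*(3*3*(8 - 1*3)))*(8 - 1*3)) = -6544*1/(9*(1 + 2*(3*3*(8 - 3)))*(8 - 3)) = -6544*1/(45*(1 + 2*(3*3*5))) = -6544*1/(45*(1 + 2*45)) = -6544*1/(45*(1 + 90)) = -6544/(45*91) = -6544/4095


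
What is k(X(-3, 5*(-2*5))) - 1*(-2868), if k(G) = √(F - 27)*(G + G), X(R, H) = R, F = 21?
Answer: 2868 - 6*I*√6 ≈ 2868.0 - 14.697*I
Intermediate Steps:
k(G) = 2*I*G*√6 (k(G) = √(21 - 27)*(G + G) = √(-6)*(2*G) = (I*√6)*(2*G) = 2*I*G*√6)
k(X(-3, 5*(-2*5))) - 1*(-2868) = 2*I*(-3)*√6 - 1*(-2868) = -6*I*√6 + 2868 = 2868 - 6*I*√6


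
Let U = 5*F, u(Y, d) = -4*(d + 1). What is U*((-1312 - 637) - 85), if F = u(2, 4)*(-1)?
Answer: -203400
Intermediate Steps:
u(Y, d) = -4 - 4*d (u(Y, d) = -4*(1 + d) = -4 - 4*d)
F = 20 (F = (-4 - 4*4)*(-1) = (-4 - 16)*(-1) = -20*(-1) = 20)
U = 100 (U = 5*20 = 100)
U*((-1312 - 637) - 85) = 100*((-1312 - 637) - 85) = 100*(-1949 - 85) = 100*(-2034) = -203400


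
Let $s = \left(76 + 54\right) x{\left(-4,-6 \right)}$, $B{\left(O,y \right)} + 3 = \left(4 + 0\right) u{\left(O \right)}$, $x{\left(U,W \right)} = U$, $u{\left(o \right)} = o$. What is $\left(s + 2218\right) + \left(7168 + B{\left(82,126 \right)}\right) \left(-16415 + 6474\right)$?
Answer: $-74486215$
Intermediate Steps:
$B{\left(O,y \right)} = -3 + 4 O$ ($B{\left(O,y \right)} = -3 + \left(4 + 0\right) O = -3 + 4 O$)
$s = -520$ ($s = \left(76 + 54\right) \left(-4\right) = 130 \left(-4\right) = -520$)
$\left(s + 2218\right) + \left(7168 + B{\left(82,126 \right)}\right) \left(-16415 + 6474\right) = \left(-520 + 2218\right) + \left(7168 + \left(-3 + 4 \cdot 82\right)\right) \left(-16415 + 6474\right) = 1698 + \left(7168 + \left(-3 + 328\right)\right) \left(-9941\right) = 1698 + \left(7168 + 325\right) \left(-9941\right) = 1698 + 7493 \left(-9941\right) = 1698 - 74487913 = -74486215$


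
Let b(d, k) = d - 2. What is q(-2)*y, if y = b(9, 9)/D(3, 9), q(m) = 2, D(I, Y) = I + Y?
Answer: 7/6 ≈ 1.1667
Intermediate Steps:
b(d, k) = -2 + d
y = 7/12 (y = (-2 + 9)/(3 + 9) = 7/12 ≈ 0.58333)
q(-2)*y = 2*(7/12) = 7/6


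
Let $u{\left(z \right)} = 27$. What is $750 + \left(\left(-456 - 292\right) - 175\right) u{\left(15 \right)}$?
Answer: $-24171$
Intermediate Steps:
$750 + \left(\left(-456 - 292\right) - 175\right) u{\left(15 \right)} = 750 + \left(\left(-456 - 292\right) - 175\right) 27 = 750 + \left(-748 - 175\right) 27 = 750 - 24921 = -24171$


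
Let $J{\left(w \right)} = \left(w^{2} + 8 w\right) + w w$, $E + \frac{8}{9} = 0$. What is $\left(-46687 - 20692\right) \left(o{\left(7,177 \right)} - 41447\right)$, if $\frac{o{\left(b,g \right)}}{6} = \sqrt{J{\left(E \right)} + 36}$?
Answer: $2792657413 - \frac{269516 \sqrt{617}}{3} \approx 2.7904 \cdot 10^{9}$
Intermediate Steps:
$E = - \frac{8}{9}$ ($E = - \frac{8}{9} + 0 = - \frac{8}{9} \approx -0.88889$)
$J{\left(w \right)} = 2 w^{2} + 8 w$ ($J{\left(w \right)} = \left(w^{2} + 8 w\right) + w^{2} = 2 w^{2} + 8 w$)
$o{\left(b,g \right)} = \frac{4 \sqrt{617}}{3}$ ($o{\left(b,g \right)} = 6 \sqrt{2 \left(- \frac{8}{9}\right) \left(4 - \frac{8}{9}\right) + 36} = 6 \sqrt{2 \left(- \frac{8}{9}\right) \frac{28}{9} + 36} = 6 \sqrt{- \frac{448}{81} + 36} = 6 \sqrt{\frac{2468}{81}} = 6 \frac{2 \sqrt{617}}{9} = \frac{4 \sqrt{617}}{3}$)
$\left(-46687 - 20692\right) \left(o{\left(7,177 \right)} - 41447\right) = \left(-46687 - 20692\right) \left(\frac{4 \sqrt{617}}{3} - 41447\right) = - 67379 \left(-41447 + \frac{4 \sqrt{617}}{3}\right) = 2792657413 - \frac{269516 \sqrt{617}}{3}$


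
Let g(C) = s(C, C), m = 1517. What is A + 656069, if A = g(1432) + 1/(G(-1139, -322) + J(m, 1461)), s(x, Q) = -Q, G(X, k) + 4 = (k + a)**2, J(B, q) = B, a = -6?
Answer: 71418932790/109097 ≈ 6.5464e+5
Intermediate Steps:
G(X, k) = -4 + (-6 + k)**2 (G(X, k) = -4 + (k - 6)**2 = -4 + (-6 + k)**2)
g(C) = -C
A = -156226903/109097 (A = -1*1432 + 1/((-4 + (-6 - 322)**2) + 1517) = -1432 + 1/((-4 + (-328)**2) + 1517) = -1432 + 1/((-4 + 107584) + 1517) = -1432 + 1/(107580 + 1517) = -1432 + 1/109097 = -156226903/109097 ≈ -1432.0)
A + 656069 = -156226903/109097 + 656069 = 71418932790/109097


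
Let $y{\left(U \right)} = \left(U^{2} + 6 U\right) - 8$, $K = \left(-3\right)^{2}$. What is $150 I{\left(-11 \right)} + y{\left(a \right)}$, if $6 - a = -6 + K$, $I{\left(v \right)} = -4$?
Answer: $-581$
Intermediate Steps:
$K = 9$
$a = 3$ ($a = 6 - \left(-6 + 9\right) = 6 - 3 = 3$)
$y{\left(U \right)} = -8 + U^{2} + 6 U$
$150 I{\left(-11 \right)} + y{\left(a \right)} = 150 \left(-4\right) + \left(-8 + 3^{2} + 6 \cdot 3\right) = -600 + \left(-8 + 9 + 18\right) = -600 + 19 = -581$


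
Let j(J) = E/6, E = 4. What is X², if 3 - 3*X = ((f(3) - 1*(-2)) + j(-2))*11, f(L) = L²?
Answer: 141376/81 ≈ 1745.4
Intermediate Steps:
j(J) = ⅔ (j(J) = 4/6 = 4*(⅙) = ⅔)
X = -376/9 (X = 1 - ((3² - 1*(-2)) + ⅔)*11/3 = 1 - ((9 + 2) + ⅔)*11/3 = 1 - (11 + ⅔)*11/3 = 1 - 35*11/9 = 1 - ⅓*385/3 = 1 - 385/9 = -376/9 ≈ -41.778)
X² = (-376/9)² = 141376/81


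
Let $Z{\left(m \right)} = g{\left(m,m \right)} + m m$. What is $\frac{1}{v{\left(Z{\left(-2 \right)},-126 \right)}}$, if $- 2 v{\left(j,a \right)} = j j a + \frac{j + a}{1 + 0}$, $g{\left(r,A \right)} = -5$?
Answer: $\frac{2}{253} \approx 0.0079051$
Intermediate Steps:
$Z{\left(m \right)} = -5 + m^{2}$ ($Z{\left(m \right)} = -5 + m m = -5 + m^{2}$)
$v{\left(j,a \right)} = - \frac{a}{2} - \frac{j}{2} - \frac{a j^{2}}{2}$ ($v{\left(j,a \right)} = - \frac{j j a + \frac{j + a}{1 + 0}}{2} = - \frac{j a j + \frac{a + j}{1}}{2} = - \frac{a j^{2} + \left(a + j\right) 1}{2} = - \frac{a j^{2} + \left(a + j\right)}{2} = - \frac{a + j + a j^{2}}{2} = - \frac{a}{2} - \frac{j}{2} - \frac{a j^{2}}{2}$)
$\frac{1}{v{\left(Z{\left(-2 \right)},-126 \right)}} = \frac{1}{\left(- \frac{1}{2}\right) \left(-126\right) - \frac{-5 + \left(-2\right)^{2}}{2} - - 63 \left(-5 + \left(-2\right)^{2}\right)^{2}} = \frac{1}{63 - \frac{-5 + 4}{2} - - 63 \left(-5 + 4\right)^{2}} = \frac{1}{63 - - \frac{1}{2} - - 63 \left(-1\right)^{2}} = \frac{1}{63 + \frac{1}{2} - \left(-63\right) 1} = \frac{1}{63 + \frac{1}{2} + 63} = \frac{1}{\frac{253}{2}} = \frac{2}{253}$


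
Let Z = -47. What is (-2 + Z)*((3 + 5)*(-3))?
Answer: 1176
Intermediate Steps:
(-2 + Z)*((3 + 5)*(-3)) = (-2 - 47)*((3 + 5)*(-3)) = -392*(-3) = -49*(-24) = 1176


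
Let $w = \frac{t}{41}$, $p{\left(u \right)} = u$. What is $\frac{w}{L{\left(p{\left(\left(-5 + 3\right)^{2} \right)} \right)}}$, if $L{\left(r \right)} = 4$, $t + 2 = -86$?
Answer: $- \frac{22}{41} \approx -0.53658$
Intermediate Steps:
$t = -88$ ($t = -2 - 86 = -88$)
$w = - \frac{88}{41} \approx -2.1463$
$\frac{w}{L{\left(p{\left(\left(-5 + 3\right)^{2} \right)} \right)}} = - \frac{88}{41 \cdot 4} = \left(- \frac{88}{41}\right) \frac{1}{4} = - \frac{22}{41}$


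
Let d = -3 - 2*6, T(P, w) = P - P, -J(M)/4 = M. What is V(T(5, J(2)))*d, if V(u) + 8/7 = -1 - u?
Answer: 225/7 ≈ 32.143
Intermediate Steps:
J(M) = -4*M
T(P, w) = 0
V(u) = -15/7 - u (V(u) = -8/7 + (-1 - u) = -15/7 - u)
d = -15 (d = -3 - 12 = -15)
V(T(5, J(2)))*d = (-15/7 - 1*0)*(-15) = (-15/7 + 0)*(-15) = -15/7*(-15) = 225/7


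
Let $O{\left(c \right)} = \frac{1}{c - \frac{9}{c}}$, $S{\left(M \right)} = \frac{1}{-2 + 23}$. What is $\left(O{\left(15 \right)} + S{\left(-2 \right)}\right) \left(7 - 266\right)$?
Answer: $- \frac{2183}{72} \approx -30.319$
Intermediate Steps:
$S{\left(M \right)} = \frac{1}{21}$
$\left(O{\left(15 \right)} + S{\left(-2 \right)}\right) \left(7 - 266\right) = \left(\frac{15}{-9 + 15^{2}} + \frac{1}{21}\right) \left(7 - 266\right) = \left(\frac{15}{-9 + 225} + \frac{1}{21}\right) \left(-259\right) = \left(\frac{15}{216} + \frac{1}{21}\right) \left(-259\right) = \left(15 \cdot \frac{1}{216} + \frac{1}{21}\right) \left(-259\right) = \left(\frac{5}{72} + \frac{1}{21}\right) \left(-259\right) = \frac{59}{504} \left(-259\right) = - \frac{2183}{72}$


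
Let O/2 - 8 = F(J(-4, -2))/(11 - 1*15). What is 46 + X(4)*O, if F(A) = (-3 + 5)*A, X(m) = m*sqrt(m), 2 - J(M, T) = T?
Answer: 142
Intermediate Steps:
J(M, T) = 2 - T
X(m) = m**(3/2)
F(A) = 2*A
O = 12 (O = 16 + 2*((2*(2 - 1*(-2)))/(11 - 1*15)) = 16 + 2*((2*(2 + 2))/(11 - 15)) = 16 + 2*((2*4)/(-4)) = 16 + 2*(8*(-1/4)) = 16 + 2*(-2) = 16 - 4 = 12)
46 + X(4)*O = 46 + 4**(3/2)*12 = 46 + 8*12 = 46 + 96 = 142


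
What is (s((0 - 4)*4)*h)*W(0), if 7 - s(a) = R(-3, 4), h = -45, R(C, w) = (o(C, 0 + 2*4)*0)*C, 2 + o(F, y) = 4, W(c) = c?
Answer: 0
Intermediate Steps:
o(F, y) = 2 (o(F, y) = -2 + 4 = 2)
R(C, w) = 0 (R(C, w) = (2*0)*C = 0*C = 0)
s(a) = 7 (s(a) = 7 - 1*0 = 7 + 0 = 7)
(s((0 - 4)*4)*h)*W(0) = (7*(-45))*0 = -315*0 = 0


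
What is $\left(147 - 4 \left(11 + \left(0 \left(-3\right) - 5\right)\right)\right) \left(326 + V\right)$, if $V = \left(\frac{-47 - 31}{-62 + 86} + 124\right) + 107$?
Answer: $\frac{272445}{4} \approx 68111.0$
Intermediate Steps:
$V = \frac{911}{4}$ ($V = \left(- \frac{78}{24} + 124\right) + 107 = \left(\left(-78\right) \frac{1}{24} + 124\right) + 107 = \left(- \frac{13}{4} + 124\right) + 107 = \frac{483}{4} + 107 = \frac{911}{4} \approx 227.75$)
$\left(147 - 4 \left(11 + \left(0 \left(-3\right) - 5\right)\right)\right) \left(326 + V\right) = \left(147 - 4 \left(11 + \left(0 \left(-3\right) - 5\right)\right)\right) \left(326 + \frac{911}{4}\right) = \left(147 - 4 \left(11 + \left(0 - 5\right)\right)\right) \frac{2215}{4} = \left(147 - 4 \left(11 - 5\right)\right) \frac{2215}{4} = \left(147 - 24\right) \frac{2215}{4} = 123 \cdot \frac{2215}{4} = \frac{272445}{4}$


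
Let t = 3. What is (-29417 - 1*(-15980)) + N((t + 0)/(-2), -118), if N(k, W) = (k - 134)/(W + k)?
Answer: -3211172/239 ≈ -13436.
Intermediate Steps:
N(k, W) = (-134 + k)/(W + k)
(-29417 - 1*(-15980)) + N((t + 0)/(-2), -118) = (-29417 - 1*(-15980)) + (-134 + (3 + 0)/(-2))/(-118 + (3 + 0)/(-2)) = (-29417 + 15980) + (-134 - 1/2*3)/(-118 - 1/2*3) = -13437 + (-134 - 3/2)/(-118 - 3/2) = -13437 - 271/2/(-239/2) = -13437 - 2/239*(-271/2) = -13437 + 271/239 = -3211172/239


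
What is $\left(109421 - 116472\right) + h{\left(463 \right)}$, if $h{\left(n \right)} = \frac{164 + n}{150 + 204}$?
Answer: $- \frac{831809}{118} \approx -7049.2$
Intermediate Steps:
$h{\left(n \right)} = \frac{82}{177} + \frac{n}{354}$ ($h{\left(n \right)} = \frac{164 + n}{354} = \left(164 + n\right) \frac{1}{354} = \frac{82}{177} + \frac{n}{354}$)
$\left(109421 - 116472\right) + h{\left(463 \right)} = \left(109421 - 116472\right) + \left(\frac{82}{177} + \frac{1}{354} \cdot 463\right) = -7051 + \left(\frac{82}{177} + \frac{463}{354}\right) = -7051 + \frac{209}{118} = - \frac{831809}{118}$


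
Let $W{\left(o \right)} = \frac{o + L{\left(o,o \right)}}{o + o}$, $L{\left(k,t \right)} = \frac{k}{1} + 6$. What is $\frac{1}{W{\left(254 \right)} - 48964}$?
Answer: $- \frac{254}{12436599} \approx -2.0424 \cdot 10^{-5}$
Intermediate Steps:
$L{\left(k,t \right)} = 6 + k$ ($L{\left(k,t \right)} = k 1 + 6 = k + 6 = 6 + k$)
$W{\left(o \right)} = \frac{6 + 2 o}{2 o}$ ($W{\left(o \right)} = \frac{o + \left(6 + o\right)}{o + o} = \frac{6 + 2 o}{2 o}$)
$\frac{1}{W{\left(254 \right)} - 48964} = \frac{1}{\frac{3 + 254}{254} - 48964} = \frac{1}{\frac{1}{254} \cdot 257 - 48964} = \frac{1}{\frac{257}{254} - 48964} = \frac{1}{- \frac{12436599}{254}} = - \frac{254}{12436599}$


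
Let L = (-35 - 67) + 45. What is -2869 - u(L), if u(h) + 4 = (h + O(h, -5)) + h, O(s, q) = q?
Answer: -2746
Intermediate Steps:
L = -57 (L = -102 + 45 = -57)
u(h) = -9 + 2*h (u(h) = -4 + ((h - 5) + h) = -4 + ((-5 + h) + h) = -4 + (-5 + 2*h) = -9 + 2*h)
-2869 - u(L) = -2869 - (-9 + 2*(-57)) = -2869 - (-9 - 114) = -2869 - 1*(-123) = -2869 + 123 = -2746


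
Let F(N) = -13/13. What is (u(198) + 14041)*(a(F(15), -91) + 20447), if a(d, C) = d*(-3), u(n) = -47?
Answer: 286177300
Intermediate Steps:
F(N) = -1 (F(N) = -13*1/13 = -1)
a(d, C) = -3*d
(u(198) + 14041)*(a(F(15), -91) + 20447) = (-47 + 14041)*(-3*(-1) + 20447) = 13994*(3 + 20447) = 13994*20450 = 286177300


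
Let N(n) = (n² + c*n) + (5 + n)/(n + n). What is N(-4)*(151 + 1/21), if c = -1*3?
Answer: 176839/42 ≈ 4210.5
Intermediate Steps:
c = -3
N(n) = n² - 3*n + (5 + n)/(2*n) (N(n) = (n² - 3*n) + (5 + n)/(n + n) = (n² - 3*n) + (5 + n)/((2*n)) = (n² - 3*n) + (5 + n)*(1/(2*n)) = (n² - 3*n) + (5 + n)/(2*n) = n² - 3*n + (5 + n)/(2*n))
N(-4)*(151 + 1/21) = (½ + (-4)² - 3*(-4) + (5/2)/(-4))*(151 + 1/21) = (½ + 16 + 12 + (5/2)*(-¼))*(151 + 1/21) = (½ + 16 + 12 - 5/8)*(3172/21) = (223/8)*(3172/21) = 176839/42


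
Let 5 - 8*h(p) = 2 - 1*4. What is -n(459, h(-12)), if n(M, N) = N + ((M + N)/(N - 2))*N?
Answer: 12845/36 ≈ 356.81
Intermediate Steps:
h(p) = 7/8 (h(p) = 5/8 - (2 - 1*4)/8 = 5/8 - (2 - 4)/8 = 5/8 - 1/8*(-2) = 5/8 + 1/4 = 7/8)
n(M, N) = N + N*(M + N)/(-2 + N) (n(M, N) = N + ((M + N)/(-2 + N))*N = N + N*(M + N)/(-2 + N))
-n(459, h(-12)) = -7*(-2 + 459 + 2*(7/8))/(8*(-2 + 7/8)) = -7*(-2 + 459 + 7/4)/(8*(-9/8)) = -7*(-8)*1835/(8*9*4) = -1*(-12845/36) = 12845/36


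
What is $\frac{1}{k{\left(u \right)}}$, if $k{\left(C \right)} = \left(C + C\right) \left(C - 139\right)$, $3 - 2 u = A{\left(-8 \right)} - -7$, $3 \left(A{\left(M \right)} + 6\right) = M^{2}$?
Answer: $\frac{9}{25868} \approx 0.00034792$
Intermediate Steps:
$A{\left(M \right)} = -6 + \frac{M^{2}}{3}$
$u = - \frac{29}{3}$ ($u = \frac{3}{2} - \frac{\left(-6 + \frac{\left(-8\right)^{2}}{3}\right) - -7}{2} = \frac{3}{2} - \frac{\left(-6 + \frac{1}{3} \cdot 64\right) + 7}{2} = \frac{3}{2} - \frac{\left(-6 + \frac{64}{3}\right) + 7}{2} = \frac{3}{2} - \frac{\frac{46}{3} + 7}{2} = \frac{3}{2} - \frac{67}{6} = - \frac{29}{3} \approx -9.6667$)
$k{\left(C \right)} = 2 C \left(-139 + C\right)$
$\frac{1}{k{\left(u \right)}} = \frac{1}{2 \left(- \frac{29}{3}\right) \left(-139 - \frac{29}{3}\right)} = \frac{1}{2 \left(- \frac{29}{3}\right) \left(- \frac{446}{3}\right)} = \frac{1}{\frac{25868}{9}} = \frac{9}{25868}$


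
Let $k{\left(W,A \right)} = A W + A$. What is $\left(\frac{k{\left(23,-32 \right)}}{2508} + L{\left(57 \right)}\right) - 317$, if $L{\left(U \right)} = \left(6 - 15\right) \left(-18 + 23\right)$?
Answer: $- \frac{75722}{209} \approx -362.31$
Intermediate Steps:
$L{\left(U \right)} = -45$ ($L{\left(U \right)} = \left(-9\right) 5 = -45$)
$k{\left(W,A \right)} = A + A W$
$\left(\frac{k{\left(23,-32 \right)}}{2508} + L{\left(57 \right)}\right) - 317 = \left(\frac{\left(-32\right) \left(1 + 23\right)}{2508} - 45\right) - 317 = \left(\left(-32\right) 24 \cdot \frac{1}{2508} - 45\right) - 317 = \left(\left(-768\right) \frac{1}{2508} - 45\right) - 317 = \left(- \frac{64}{209} - 45\right) - 317 = - \frac{9469}{209} - 317 = - \frac{75722}{209}$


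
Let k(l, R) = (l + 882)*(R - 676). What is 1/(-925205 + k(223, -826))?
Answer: -1/2584915 ≈ -3.8686e-7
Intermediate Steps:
k(l, R) = (-676 + R)*(882 + l) (k(l, R) = (882 + l)*(-676 + R) = (-676 + R)*(882 + l))
1/(-925205 + k(223, -826)) = 1/(-925205 + (-596232 - 676*223 + 882*(-826) - 826*223)) = 1/(-925205 + (-596232 - 150748 - 728532 - 184198)) = 1/(-925205 - 1659710) = 1/(-2584915) = -1/2584915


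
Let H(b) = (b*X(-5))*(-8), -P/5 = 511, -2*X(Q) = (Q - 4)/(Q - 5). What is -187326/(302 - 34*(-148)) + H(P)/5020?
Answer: -82453221/2231390 ≈ -36.951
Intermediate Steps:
X(Q) = -(-4 + Q)/(2*(-5 + Q)) (X(Q) = -(Q - 4)/(2*(Q - 5)) = -(-4 + Q)/(2*(-5 + Q)))
P = -2555 (P = -5*511 = -2555)
H(b) = 18*b/5 (H(b) = (b*((4 - 1*(-5))/(2*(-5 - 5))))*(-8) = (b*((½)*(4 + 5)/(-10)))*(-8) = (b*((½)*(-⅒)*9))*(-8) = (b*(-9/20))*(-8) = -9*b/20*(-8) = 18*b/5)
-187326/(302 - 34*(-148)) + H(P)/5020 = -187326/(302 - 34*(-148)) + ((18/5)*(-2555))/5020 = -187326/(302 + 5032) - 9198*1/5020 = -187326/5334 - 4599/2510 = -187326*1/5334 - 4599/2510 = -31221/889 - 4599/2510 = -82453221/2231390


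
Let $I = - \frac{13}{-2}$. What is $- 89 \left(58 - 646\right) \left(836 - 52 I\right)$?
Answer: $26061336$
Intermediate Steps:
$I = \frac{13}{2}$ ($I = \left(-13\right) \left(- \frac{1}{2}\right) = \frac{13}{2} \approx 6.5$)
$- 89 \left(58 - 646\right) \left(836 - 52 I\right) = - 89 \left(58 - 646\right) \left(836 - 338\right) = - 89 \left(- 588 \left(836 - 338\right)\right) = - 89 \left(\left(-588\right) 498\right) = \left(-89\right) \left(-292824\right) = 26061336$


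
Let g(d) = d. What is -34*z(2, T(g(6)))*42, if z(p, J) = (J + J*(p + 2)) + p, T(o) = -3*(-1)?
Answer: -24276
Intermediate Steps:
T(o) = 3
z(p, J) = J + p + J*(2 + p) (z(p, J) = (J + J*(2 + p)) + p = J + p + J*(2 + p))
-34*z(2, T(g(6)))*42 = -34*(2 + 3*3 + 3*2)*42 = -34*(2 + 9 + 6)*42 = -34*17*42 = -578*42 = -24276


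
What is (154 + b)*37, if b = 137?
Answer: 10767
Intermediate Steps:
(154 + b)*37 = (154 + 137)*37 = 291*37 = 10767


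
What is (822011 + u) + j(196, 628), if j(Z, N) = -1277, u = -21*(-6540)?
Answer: 958074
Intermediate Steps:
u = 137340
(822011 + u) + j(196, 628) = (822011 + 137340) - 1277 = 959351 - 1277 = 958074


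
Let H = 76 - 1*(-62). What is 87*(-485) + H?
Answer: -42057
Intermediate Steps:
H = 138 (H = 76 + 62 = 138)
87*(-485) + H = 87*(-485) + 138 = -42195 + 138 = -42057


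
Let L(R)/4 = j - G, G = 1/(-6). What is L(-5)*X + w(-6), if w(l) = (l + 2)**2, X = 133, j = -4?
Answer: -6070/3 ≈ -2023.3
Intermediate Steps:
G = -1/6 ≈ -0.16667
L(R) = -46/3 (L(R) = 4*(-4 - 1*(-1/6)) = 4*(-4 + 1/6) = 4*(-23/6) = -46/3)
w(l) = (2 + l)**2
L(-5)*X + w(-6) = -46/3*133 + (2 - 6)**2 = -6118/3 + (-4)**2 = -6118/3 + 16 = -6070/3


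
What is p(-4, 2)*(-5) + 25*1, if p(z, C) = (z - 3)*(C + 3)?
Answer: 200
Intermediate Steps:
p(z, C) = (-3 + z)*(3 + C)
p(-4, 2)*(-5) + 25*1 = (-9 - 3*2 + 3*(-4) + 2*(-4))*(-5) + 25*1 = (-9 - 6 - 12 - 8)*(-5) + 25 = -35*(-5) + 25 = 175 + 25 = 200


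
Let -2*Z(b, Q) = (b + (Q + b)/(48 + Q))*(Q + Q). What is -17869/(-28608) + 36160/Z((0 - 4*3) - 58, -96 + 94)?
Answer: -5933469173/23544384 ≈ -252.01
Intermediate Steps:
Z(b, Q) = -Q*(b + (Q + b)/(48 + Q)) (Z(b, Q) = -(b + (Q + b)/(48 + Q))*(Q + Q)/2 = -(b + (Q + b)/(48 + Q))*2*Q/2 = -Q*(b + (Q + b)/(48 + Q)))
-17869/(-28608) + 36160/Z((0 - 4*3) - 58, -96 + 94) = -17869/(-28608) + 36160/((-(-96 + 94)*((-96 + 94) + 49*((0 - 4*3) - 58) + (-96 + 94)*((0 - 4*3) - 58))/(48 + (-96 + 94)))) = -17869*(-1/28608) + 36160/((-1*(-2)*(-2 + 49*((0 - 12) - 58) - 2*((0 - 12) - 58))/(48 - 2))) = 17869/28608 + 36160/((-1*(-2)*(-2 + 49*(-12 - 58) - 2*(-12 - 58))/46)) = 17869/28608 + 36160/((-1*(-2)*1/46*(-2 + 49*(-70) - 2*(-70)))) = 17869/28608 + 36160/((-1*(-2)*1/46*(-2 - 3430 + 140))) = 17869/28608 + 36160/((-1*(-2)*1/46*(-3292))) = 17869/28608 + 36160/(-3292/23) = 17869/28608 + 36160*(-23/3292) = 17869/28608 - 207920/823 = -5933469173/23544384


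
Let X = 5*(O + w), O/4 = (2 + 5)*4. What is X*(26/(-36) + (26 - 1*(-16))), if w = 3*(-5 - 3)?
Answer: 163460/9 ≈ 18162.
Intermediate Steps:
w = -24 (w = 3*(-8) = -24)
O = 112 (O = 4*((2 + 5)*4) = 4*(7*4) = 4*28 = 112)
X = 440 (X = 5*(112 - 24) = 5*88 = 440)
X*(26/(-36) + (26 - 1*(-16))) = 440*(26/(-36) + (26 - 1*(-16))) = 440*(26*(-1/36) + (26 + 16)) = 440*(-13/18 + 42) = 440*(743/18) = 163460/9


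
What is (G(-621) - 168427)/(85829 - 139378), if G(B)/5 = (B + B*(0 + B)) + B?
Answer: -1753568/53549 ≈ -32.747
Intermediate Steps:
G(B) = 5*B² + 10*B (G(B) = 5*((B + B*(0 + B)) + B) = 5*((B + B*B) + B) = 5*((B + B²) + B) = 5*(B² + 2*B) = 5*B² + 10*B)
(G(-621) - 168427)/(85829 - 139378) = (5*(-621)*(2 - 621) - 168427)/(85829 - 139378) = (5*(-621)*(-619) - 168427)/(-53549) = (1921995 - 168427)*(-1/53549) = 1753568*(-1/53549) = -1753568/53549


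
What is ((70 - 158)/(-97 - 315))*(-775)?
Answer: -17050/103 ≈ -165.53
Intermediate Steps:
((70 - 158)/(-97 - 315))*(-775) = -88/(-412)*(-775) = -88*(-1/412)*(-775) = (22/103)*(-775) = -17050/103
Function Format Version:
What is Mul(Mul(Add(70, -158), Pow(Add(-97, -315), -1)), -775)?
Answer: Rational(-17050, 103) ≈ -165.53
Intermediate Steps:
Mul(Mul(Add(70, -158), Pow(Add(-97, -315), -1)), -775) = Mul(Mul(-88, Pow(-412, -1)), -775) = Mul(Mul(-88, Rational(-1, 412)), -775) = Mul(Rational(22, 103), -775) = Rational(-17050, 103)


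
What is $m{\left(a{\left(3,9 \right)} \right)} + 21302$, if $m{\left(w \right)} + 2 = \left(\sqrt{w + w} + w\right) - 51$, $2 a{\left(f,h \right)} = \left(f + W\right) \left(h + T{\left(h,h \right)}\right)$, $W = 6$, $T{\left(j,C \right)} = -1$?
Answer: $21285 + 6 \sqrt{2} \approx 21294.0$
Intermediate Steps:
$a{\left(f,h \right)} = \frac{\left(-1 + h\right) \left(6 + f\right)}{2}$ ($a{\left(f,h \right)} = \frac{\left(f + 6\right) \left(h - 1\right)}{2} = \frac{\left(6 + f\right) \left(-1 + h\right)}{2} = \frac{\left(-1 + h\right) \left(6 + f\right)}{2}$)
$m{\left(w \right)} = -53 + w + \sqrt{2} \sqrt{w}$ ($m{\left(w \right)} = -2 - \left(51 - w - \sqrt{w + w}\right) = -2 - \left(51 - w - \sqrt{2} \sqrt{w}\right) = -2 + \left(-51 + w + \sqrt{2} \sqrt{w}\right) = -53 + w + \sqrt{2} \sqrt{w}$)
$m{\left(a{\left(3,9 \right)} \right)} + 21302 = \left(-53 + \left(-3 + 3 \cdot 9 - \frac{3}{2} + \frac{1}{2} \cdot 3 \cdot 9\right) + \sqrt{2} \sqrt{-3 + 3 \cdot 9 - \frac{3}{2} + \frac{1}{2} \cdot 3 \cdot 9}\right) + 21302 = \left(-53 + \left(-3 + 27 - \frac{3}{2} + \frac{27}{2}\right) + \sqrt{2} \sqrt{-3 + 27 - \frac{3}{2} + \frac{27}{2}}\right) + 21302 = \left(-53 + 36 + \sqrt{2} \sqrt{36}\right) + 21302 = \left(-53 + 36 + \sqrt{2} \cdot 6\right) + 21302 = \left(-53 + 36 + 6 \sqrt{2}\right) + 21302 = \left(-17 + 6 \sqrt{2}\right) + 21302 = 21285 + 6 \sqrt{2}$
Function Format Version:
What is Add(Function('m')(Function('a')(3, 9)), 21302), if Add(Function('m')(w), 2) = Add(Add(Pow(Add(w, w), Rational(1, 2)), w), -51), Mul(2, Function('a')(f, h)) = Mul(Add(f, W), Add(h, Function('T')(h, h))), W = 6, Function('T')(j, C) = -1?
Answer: Add(21285, Mul(6, Pow(2, Rational(1, 2)))) ≈ 21294.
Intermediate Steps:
Function('a')(f, h) = Mul(Rational(1, 2), Add(-1, h), Add(6, f)) (Function('a')(f, h) = Mul(Rational(1, 2), Mul(Add(f, 6), Add(h, -1))) = Mul(Rational(1, 2), Mul(Add(6, f), Add(-1, h))) = Mul(Rational(1, 2), Mul(Add(-1, h), Add(6, f))) = Mul(Rational(1, 2), Add(-1, h), Add(6, f)))
Function('m')(w) = Add(-53, w, Mul(Pow(2, Rational(1, 2)), Pow(w, Rational(1, 2)))) (Function('m')(w) = Add(-2, Add(Add(Pow(Add(w, w), Rational(1, 2)), w), -51)) = Add(-2, Add(Add(Pow(Mul(2, w), Rational(1, 2)), w), -51)) = Add(-2, Add(Add(Mul(Pow(2, Rational(1, 2)), Pow(w, Rational(1, 2))), w), -51)) = Add(-2, Add(Add(w, Mul(Pow(2, Rational(1, 2)), Pow(w, Rational(1, 2)))), -51)) = Add(-2, Add(-51, w, Mul(Pow(2, Rational(1, 2)), Pow(w, Rational(1, 2))))) = Add(-53, w, Mul(Pow(2, Rational(1, 2)), Pow(w, Rational(1, 2)))))
Add(Function('m')(Function('a')(3, 9)), 21302) = Add(Add(-53, Add(-3, Mul(3, 9), Mul(Rational(-1, 2), 3), Mul(Rational(1, 2), 3, 9)), Mul(Pow(2, Rational(1, 2)), Pow(Add(-3, Mul(3, 9), Mul(Rational(-1, 2), 3), Mul(Rational(1, 2), 3, 9)), Rational(1, 2)))), 21302) = Add(Add(-53, Add(-3, 27, Rational(-3, 2), Rational(27, 2)), Mul(Pow(2, Rational(1, 2)), Pow(Add(-3, 27, Rational(-3, 2), Rational(27, 2)), Rational(1, 2)))), 21302) = Add(Add(-53, 36, Mul(Pow(2, Rational(1, 2)), Pow(36, Rational(1, 2)))), 21302) = Add(Add(-53, 36, Mul(Pow(2, Rational(1, 2)), 6)), 21302) = Add(Add(-53, 36, Mul(6, Pow(2, Rational(1, 2)))), 21302) = Add(Add(-17, Mul(6, Pow(2, Rational(1, 2)))), 21302) = Add(21285, Mul(6, Pow(2, Rational(1, 2))))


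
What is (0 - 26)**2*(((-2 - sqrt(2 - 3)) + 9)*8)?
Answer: 37856 - 5408*I ≈ 37856.0 - 5408.0*I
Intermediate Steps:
(0 - 26)**2*(((-2 - sqrt(2 - 3)) + 9)*8) = (-26)**2*(((-2 - sqrt(-1)) + 9)*8) = 676*(((-2 - I) + 9)*8) = 676*((7 - I)*8) = 676*(56 - 8*I) = 37856 - 5408*I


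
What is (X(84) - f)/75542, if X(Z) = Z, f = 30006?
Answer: -14961/37771 ≈ -0.39610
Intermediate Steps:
(X(84) - f)/75542 = (84 - 1*30006)/75542 = (84 - 30006)*(1/75542) = -29922*1/75542 = -14961/37771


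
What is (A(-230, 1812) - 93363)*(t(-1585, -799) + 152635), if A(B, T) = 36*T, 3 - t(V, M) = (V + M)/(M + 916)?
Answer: -167482878310/39 ≈ -4.2944e+9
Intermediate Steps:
t(V, M) = 3 - (M + V)/(916 + M) (t(V, M) = 3 - (V + M)/(M + 916) = 3 - (M + V)/(916 + M))
(A(-230, 1812) - 93363)*(t(-1585, -799) + 152635) = (36*1812 - 93363)*((2748 - 1*(-1585) + 2*(-799))/(916 - 799) + 152635) = (65232 - 93363)*((2748 + 1585 - 1598)/117 + 152635) = -28131*((1/117)*2735 + 152635) = -28131*(2735/117 + 152635) = -28131*17861030/117 = -167482878310/39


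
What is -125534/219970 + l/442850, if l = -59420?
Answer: -686633493/974137145 ≈ -0.70486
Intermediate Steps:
-125534/219970 + l/442850 = -125534/219970 - 59420/442850 = -125534*1/219970 - 59420*1/442850 = -62767/109985 - 5942/44285 = -686633493/974137145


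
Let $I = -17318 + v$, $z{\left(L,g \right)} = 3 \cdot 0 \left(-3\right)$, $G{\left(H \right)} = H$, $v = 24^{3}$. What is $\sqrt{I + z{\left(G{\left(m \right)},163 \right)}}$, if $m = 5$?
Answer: $i \sqrt{3494} \approx 59.11 i$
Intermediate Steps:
$v = 13824$
$z{\left(L,g \right)} = 0$ ($z{\left(L,g \right)} = 0 \left(-3\right) = 0$)
$I = -3494$ ($I = -17318 + 13824 = -3494$)
$\sqrt{I + z{\left(G{\left(m \right)},163 \right)}} = \sqrt{-3494 + 0} = \sqrt{-3494} = i \sqrt{3494}$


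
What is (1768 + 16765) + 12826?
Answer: 31359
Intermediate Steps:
(1768 + 16765) + 12826 = 18533 + 12826 = 31359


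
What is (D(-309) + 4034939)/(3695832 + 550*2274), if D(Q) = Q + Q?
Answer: 4034321/4946532 ≈ 0.81559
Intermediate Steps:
D(Q) = 2*Q
(D(-309) + 4034939)/(3695832 + 550*2274) = (2*(-309) + 4034939)/(3695832 + 550*2274) = (-618 + 4034939)/(3695832 + 1250700) = 4034321/4946532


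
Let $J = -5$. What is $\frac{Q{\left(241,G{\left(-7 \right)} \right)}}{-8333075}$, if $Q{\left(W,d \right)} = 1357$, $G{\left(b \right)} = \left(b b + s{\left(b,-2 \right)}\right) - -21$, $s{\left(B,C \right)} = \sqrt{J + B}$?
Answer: $- \frac{1357}{8333075} \approx -0.00016285$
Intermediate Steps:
$s{\left(B,C \right)} = \sqrt{-5 + B}$
$G{\left(b \right)} = 21 + b^{2} + \sqrt{-5 + b}$ ($G{\left(b \right)} = \left(b b + \sqrt{-5 + b}\right) - -21 = \left(b^{2} + \sqrt{-5 + b}\right) + 21 = 21 + b^{2} + \sqrt{-5 + b}$)
$\frac{Q{\left(241,G{\left(-7 \right)} \right)}}{-8333075} = \frac{1357}{-8333075} = 1357 \left(- \frac{1}{8333075}\right) = - \frac{1357}{8333075}$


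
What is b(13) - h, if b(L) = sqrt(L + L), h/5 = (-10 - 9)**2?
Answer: -1805 + sqrt(26) ≈ -1799.9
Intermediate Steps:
h = 1805 (h = 5*(-10 - 9)**2 = 5*(-19)**2 = 5*361 = 1805)
b(L) = sqrt(2)*sqrt(L) (b(L) = sqrt(2*L) = sqrt(2)*sqrt(L))
b(13) - h = sqrt(2)*sqrt(13) - 1*1805 = sqrt(26) - 1805 = -1805 + sqrt(26)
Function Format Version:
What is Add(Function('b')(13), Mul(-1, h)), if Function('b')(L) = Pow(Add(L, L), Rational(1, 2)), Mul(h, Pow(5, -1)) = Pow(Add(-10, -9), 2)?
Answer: Add(-1805, Pow(26, Rational(1, 2))) ≈ -1799.9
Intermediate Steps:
h = 1805 (h = Mul(5, Pow(Add(-10, -9), 2)) = Mul(5, Pow(-19, 2)) = Mul(5, 361) = 1805)
Function('b')(L) = Mul(Pow(2, Rational(1, 2)), Pow(L, Rational(1, 2))) (Function('b')(L) = Pow(Mul(2, L), Rational(1, 2)) = Mul(Pow(2, Rational(1, 2)), Pow(L, Rational(1, 2))))
Add(Function('b')(13), Mul(-1, h)) = Add(Mul(Pow(2, Rational(1, 2)), Pow(13, Rational(1, 2))), Mul(-1, 1805)) = Add(Pow(26, Rational(1, 2)), -1805) = Add(-1805, Pow(26, Rational(1, 2)))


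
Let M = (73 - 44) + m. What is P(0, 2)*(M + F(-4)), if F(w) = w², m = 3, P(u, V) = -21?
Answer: -1008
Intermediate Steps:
M = 32 (M = (73 - 44) + 3 = 29 + 3 = 32)
P(0, 2)*(M + F(-4)) = -21*(32 + (-4)²) = -21*(32 + 16) = -21*48 = -1008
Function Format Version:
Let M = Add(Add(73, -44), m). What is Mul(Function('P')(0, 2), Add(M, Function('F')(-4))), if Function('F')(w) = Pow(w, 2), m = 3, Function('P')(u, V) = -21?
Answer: -1008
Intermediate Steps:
M = 32 (M = Add(Add(73, -44), 3) = Add(29, 3) = 32)
Mul(Function('P')(0, 2), Add(M, Function('F')(-4))) = Mul(-21, Add(32, Pow(-4, 2))) = Mul(-21, Add(32, 16)) = Mul(-21, 48) = -1008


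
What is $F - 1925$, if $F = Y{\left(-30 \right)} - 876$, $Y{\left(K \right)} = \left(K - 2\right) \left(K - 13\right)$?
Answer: $-1425$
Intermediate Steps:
$Y{\left(K \right)} = \left(-13 + K\right) \left(-2 + K\right)$ ($Y{\left(K \right)} = \left(-2 + K\right) \left(-13 + K\right) = \left(-13 + K\right) \left(-2 + K\right)$)
$F = 500$ ($F = \left(26 + \left(-30\right)^{2} - -450\right) - 876 = \left(26 + 900 + 450\right) - 876 = 1376 - 876 = 500$)
$F - 1925 = 500 - 1925 = -1425$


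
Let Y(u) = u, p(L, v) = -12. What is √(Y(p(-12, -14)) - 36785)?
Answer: I*√36797 ≈ 191.83*I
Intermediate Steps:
√(Y(p(-12, -14)) - 36785) = √(-12 - 36785) = √(-36797) = I*√36797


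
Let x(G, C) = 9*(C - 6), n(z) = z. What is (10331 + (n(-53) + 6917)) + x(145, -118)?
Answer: 16079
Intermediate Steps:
x(G, C) = -54 + 9*C (x(G, C) = 9*(-6 + C) = -54 + 9*C)
(10331 + (n(-53) + 6917)) + x(145, -118) = (10331 + (-53 + 6917)) + (-54 + 9*(-118)) = (10331 + 6864) + (-54 - 1062) = 17195 - 1116 = 16079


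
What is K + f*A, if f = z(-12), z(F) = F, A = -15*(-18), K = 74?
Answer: -3166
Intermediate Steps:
A = 270
f = -12
K + f*A = 74 - 12*270 = 74 - 3240 = -3166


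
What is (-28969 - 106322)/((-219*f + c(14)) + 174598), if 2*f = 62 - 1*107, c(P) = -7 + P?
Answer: -270582/359065 ≈ -0.75357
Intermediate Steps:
f = -45/2 (f = (62 - 1*107)/2 = (62 - 107)/2 = (1/2)*(-45) = -45/2 ≈ -22.500)
(-28969 - 106322)/((-219*f + c(14)) + 174598) = (-28969 - 106322)/((-219*(-45/2) + (-7 + 14)) + 174598) = -135291/((9855/2 + 7) + 174598) = -135291/(9869/2 + 174598) = -135291/359065/2 = -135291*2/359065 = -270582/359065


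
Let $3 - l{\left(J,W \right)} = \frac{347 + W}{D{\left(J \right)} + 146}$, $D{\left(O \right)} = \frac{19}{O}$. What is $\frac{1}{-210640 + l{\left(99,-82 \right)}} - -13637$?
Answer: $\frac{41573424569959}{3048575536} \approx 13637.0$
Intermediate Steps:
$l{\left(J,W \right)} = 3 - \frac{347 + W}{146 + \frac{19}{J}}$ ($l{\left(J,W \right)} = 3 - \frac{347 + W}{\frac{19}{J} + 146} = 3 - \frac{347 + W}{146 + \frac{19}{J}}$)
$\frac{1}{-210640 + l{\left(99,-82 \right)}} - -13637 = \frac{1}{-210640 + \frac{57 + 99 \left(91 - -82\right)}{19 + 146 \cdot 99}} - -13637 = \frac{1}{-210640 + \frac{57 + 99 \left(91 + 82\right)}{19 + 14454}} + 13637 = \frac{1}{-210640 + \frac{57 + 99 \cdot 173}{14473}} + 13637 = \frac{1}{-210640 + \frac{57 + 17127}{14473}} + 13637 = \frac{1}{-210640 + \frac{1}{14473} \cdot 17184} + 13637 = \frac{1}{-210640 + \frac{17184}{14473}} + 13637 = \frac{1}{- \frac{3048575536}{14473}} + 13637 = - \frac{14473}{3048575536} + 13637 = \frac{41573424569959}{3048575536}$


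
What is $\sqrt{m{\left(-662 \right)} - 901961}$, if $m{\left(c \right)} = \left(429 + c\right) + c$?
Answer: $2 i \sqrt{225714} \approx 950.19 i$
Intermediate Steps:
$m{\left(c \right)} = 429 + 2 c$
$\sqrt{m{\left(-662 \right)} - 901961} = \sqrt{\left(429 + 2 \left(-662\right)\right) - 901961} = \sqrt{\left(429 - 1324\right) - 901961} = \sqrt{-895 - 901961} = \sqrt{-902856} = 2 i \sqrt{225714}$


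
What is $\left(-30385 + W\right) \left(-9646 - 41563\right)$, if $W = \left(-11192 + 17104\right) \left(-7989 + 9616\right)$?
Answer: $-491014372751$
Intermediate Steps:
$W = 9618824$ ($W = 5912 \cdot 1627 = 9618824$)
$\left(-30385 + W\right) \left(-9646 - 41563\right) = \left(-30385 + 9618824\right) \left(-9646 - 41563\right) = 9588439 \left(-51209\right) = -491014372751$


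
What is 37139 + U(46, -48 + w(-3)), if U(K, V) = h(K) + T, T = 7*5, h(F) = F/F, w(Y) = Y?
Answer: 37175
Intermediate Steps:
h(F) = 1
T = 35
U(K, V) = 36 (U(K, V) = 1 + 35 = 36)
37139 + U(46, -48 + w(-3)) = 37139 + 36 = 37175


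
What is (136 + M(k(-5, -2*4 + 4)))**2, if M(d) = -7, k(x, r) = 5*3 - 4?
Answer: 16641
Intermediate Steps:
k(x, r) = 11 (k(x, r) = 15 - 4 = 11)
(136 + M(k(-5, -2*4 + 4)))**2 = (136 - 7)**2 = 129**2 = 16641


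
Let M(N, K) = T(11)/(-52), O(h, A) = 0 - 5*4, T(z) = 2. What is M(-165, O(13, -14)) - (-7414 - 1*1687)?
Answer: 236625/26 ≈ 9101.0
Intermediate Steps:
O(h, A) = -20 (O(h, A) = 0 - 20 = -20)
M(N, K) = -1/26 (M(N, K) = 2/(-52) = 2*(-1/52) = -1/26)
M(-165, O(13, -14)) - (-7414 - 1*1687) = -1/26 - (-7414 - 1*1687) = -1/26 - (-7414 - 1687) = -1/26 - 1*(-9101) = -1/26 + 9101 = 236625/26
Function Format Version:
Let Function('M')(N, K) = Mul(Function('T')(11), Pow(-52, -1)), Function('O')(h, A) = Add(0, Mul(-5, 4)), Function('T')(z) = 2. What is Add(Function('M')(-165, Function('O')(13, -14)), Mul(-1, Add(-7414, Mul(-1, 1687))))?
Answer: Rational(236625, 26) ≈ 9101.0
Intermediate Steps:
Function('O')(h, A) = -20 (Function('O')(h, A) = Add(0, -20) = -20)
Function('M')(N, K) = Rational(-1, 26) (Function('M')(N, K) = Mul(2, Pow(-52, -1)) = Mul(2, Rational(-1, 52)) = Rational(-1, 26))
Add(Function('M')(-165, Function('O')(13, -14)), Mul(-1, Add(-7414, Mul(-1, 1687)))) = Add(Rational(-1, 26), Mul(-1, Add(-7414, Mul(-1, 1687)))) = Add(Rational(-1, 26), Mul(-1, Add(-7414, -1687))) = Add(Rational(-1, 26), Mul(-1, -9101)) = Add(Rational(-1, 26), 9101) = Rational(236625, 26)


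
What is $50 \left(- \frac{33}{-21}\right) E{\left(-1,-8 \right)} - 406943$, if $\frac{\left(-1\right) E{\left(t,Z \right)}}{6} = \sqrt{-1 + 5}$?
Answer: $- \frac{2855201}{7} \approx -4.0789 \cdot 10^{5}$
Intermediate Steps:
$E{\left(t,Z \right)} = -12$ ($E{\left(t,Z \right)} = - 6 \sqrt{-1 + 5} = - 6 \sqrt{4} = \left(-6\right) 2 = -12$)
$50 \left(- \frac{33}{-21}\right) E{\left(-1,-8 \right)} - 406943 = 50 \left(- \frac{33}{-21}\right) \left(-12\right) - 406943 = 50 \left(\left(-33\right) \left(- \frac{1}{21}\right)\right) \left(-12\right) - 406943 = 50 \cdot \frac{11}{7} \left(-12\right) - 406943 = \frac{550}{7} \left(-12\right) - 406943 = - \frac{6600}{7} - 406943 = - \frac{2855201}{7}$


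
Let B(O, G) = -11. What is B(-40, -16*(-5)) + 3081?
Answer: 3070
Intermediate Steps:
B(-40, -16*(-5)) + 3081 = -11 + 3081 = 3070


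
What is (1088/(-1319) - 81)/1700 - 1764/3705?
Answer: -290352449/553848100 ≈ -0.52425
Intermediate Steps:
(1088/(-1319) - 81)/1700 - 1764/3705 = (1088*(-1/1319) - 81)*(1/1700) - 1764*1/3705 = (-1088/1319 - 81)*(1/1700) - 588/1235 = -107927/1319*1/1700 - 588/1235 = -107927/2242300 - 588/1235 = -290352449/553848100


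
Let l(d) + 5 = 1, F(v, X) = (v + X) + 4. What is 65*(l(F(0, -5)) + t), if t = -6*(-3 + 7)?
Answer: -1820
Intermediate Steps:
F(v, X) = 4 + X + v (F(v, X) = (X + v) + 4 = 4 + X + v)
l(d) = -4 (l(d) = -5 + 1 = -4)
t = -24 (t = -6*4 = -24)
65*(l(F(0, -5)) + t) = 65*(-4 - 24) = 65*(-28) = -1820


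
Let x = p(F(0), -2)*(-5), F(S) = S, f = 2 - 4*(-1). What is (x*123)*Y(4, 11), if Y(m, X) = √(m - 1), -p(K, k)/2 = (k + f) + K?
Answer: 4920*√3 ≈ 8521.7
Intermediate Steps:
f = 6 (f = 2 + 4 = 6)
p(K, k) = -12 - 2*K - 2*k (p(K, k) = -2*((k + 6) + K) = -2*((6 + k) + K) = -2*(6 + K + k) = -12 - 2*K - 2*k)
Y(m, X) = √(-1 + m)
x = 40 (x = (-12 - 2*0 - 2*(-2))*(-5) = (-12 + 0 + 4)*(-5) = -8*(-5) = 40)
(x*123)*Y(4, 11) = (40*123)*√(-1 + 4) = 4920*√3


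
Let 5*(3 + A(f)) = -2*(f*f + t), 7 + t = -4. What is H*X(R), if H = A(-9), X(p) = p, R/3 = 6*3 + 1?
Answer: -1767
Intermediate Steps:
t = -11 (t = -7 - 4 = -11)
R = 57 (R = 3*(6*3 + 1) = 3*(18 + 1) = 3*19 = 57)
A(f) = 7/5 - 2*f**2/5 (A(f) = -3 + (-2*(f*f - 11))/5 = -3 + (-2*(f**2 - 11))/5 = -3 + (-2*(-11 + f**2))/5 = -3 + (22 - 2*f**2)/5 = -3 + (22/5 - 2*f**2/5) = 7/5 - 2*f**2/5)
H = -31 (H = 7/5 - 2/5*(-9)**2 = 7/5 - 2/5*81 = 7/5 - 162/5 = -31)
H*X(R) = -31*57 = -1767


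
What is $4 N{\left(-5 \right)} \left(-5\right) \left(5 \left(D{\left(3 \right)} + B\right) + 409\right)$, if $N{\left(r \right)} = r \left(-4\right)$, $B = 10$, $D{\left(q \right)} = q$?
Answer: $-189600$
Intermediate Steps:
$N{\left(r \right)} = - 4 r$
$4 N{\left(-5 \right)} \left(-5\right) \left(5 \left(D{\left(3 \right)} + B\right) + 409\right) = 4 \left(\left(-4\right) \left(-5\right)\right) \left(-5\right) \left(5 \left(3 + 10\right) + 409\right) = 4 \cdot 20 \left(-5\right) \left(5 \cdot 13 + 409\right) = 80 \left(-5\right) \left(65 + 409\right) = \left(-400\right) 474 = -189600$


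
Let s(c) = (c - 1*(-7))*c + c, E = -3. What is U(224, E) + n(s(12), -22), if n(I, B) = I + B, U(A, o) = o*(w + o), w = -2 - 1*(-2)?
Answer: 227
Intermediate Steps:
s(c) = c + c*(7 + c) (s(c) = (c + 7)*c + c = (7 + c)*c + c = c*(7 + c) + c = c + c*(7 + c))
w = 0 (w = -2 + 2 = 0)
U(A, o) = o² (U(A, o) = o*(0 + o) = o*o = o²)
n(I, B) = B + I
U(224, E) + n(s(12), -22) = (-3)² + (-22 + 12*(8 + 12)) = 9 + (-22 + 12*20) = 9 + (-22 + 240) = 9 + 218 = 227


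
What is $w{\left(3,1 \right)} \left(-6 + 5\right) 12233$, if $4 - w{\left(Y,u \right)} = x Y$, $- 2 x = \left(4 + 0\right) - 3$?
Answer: $- \frac{134563}{2} \approx -67282.0$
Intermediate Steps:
$x = - \frac{1}{2}$ ($x = - \frac{\left(4 + 0\right) - 3}{2} = - \frac{4 - 3}{2} = \left(- \frac{1}{2}\right) 1 = - \frac{1}{2} \approx -0.5$)
$w{\left(Y,u \right)} = 4 + \frac{Y}{2}$ ($w{\left(Y,u \right)} = 4 - - \frac{Y}{2} = 4 + \frac{Y}{2}$)
$w{\left(3,1 \right)} \left(-6 + 5\right) 12233 = \left(4 + \frac{1}{2} \cdot 3\right) \left(-6 + 5\right) 12233 = \left(4 + \frac{3}{2}\right) \left(-1\right) 12233 = \frac{11}{2} \left(-1\right) 12233 = \left(- \frac{11}{2}\right) 12233 = - \frac{134563}{2}$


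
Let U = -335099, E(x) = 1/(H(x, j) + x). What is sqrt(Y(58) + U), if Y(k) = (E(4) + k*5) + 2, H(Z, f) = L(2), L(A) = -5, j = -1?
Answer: 2*I*sqrt(83702) ≈ 578.63*I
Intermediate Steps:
H(Z, f) = -5
E(x) = 1/(-5 + x)
Y(k) = 1 + 5*k (Y(k) = (1/(-5 + 4) + k*5) + 2 = (1/(-1) + 5*k) + 2 = (-1 + 5*k) + 2 = 1 + 5*k)
sqrt(Y(58) + U) = sqrt((1 + 5*58) - 335099) = sqrt((1 + 290) - 335099) = sqrt(291 - 335099) = sqrt(-334808) = 2*I*sqrt(83702)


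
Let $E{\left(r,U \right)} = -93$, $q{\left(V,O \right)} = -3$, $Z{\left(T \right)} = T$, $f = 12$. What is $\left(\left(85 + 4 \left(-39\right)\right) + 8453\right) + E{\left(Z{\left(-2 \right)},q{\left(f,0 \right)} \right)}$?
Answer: $8289$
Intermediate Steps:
$\left(\left(85 + 4 \left(-39\right)\right) + 8453\right) + E{\left(Z{\left(-2 \right)},q{\left(f,0 \right)} \right)} = \left(\left(85 + 4 \left(-39\right)\right) + 8453\right) - 93 = \left(\left(85 - 156\right) + 8453\right) - 93 = \left(-71 + 8453\right) - 93 = 8382 - 93 = 8289$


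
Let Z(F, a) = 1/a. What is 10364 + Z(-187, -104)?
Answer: 1077855/104 ≈ 10364.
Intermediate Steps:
10364 + Z(-187, -104) = 10364 + 1/(-104) = 10364 - 1/104 = 1077855/104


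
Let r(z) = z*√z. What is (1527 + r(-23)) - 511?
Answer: 1016 - 23*I*√23 ≈ 1016.0 - 110.3*I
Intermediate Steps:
r(z) = z^(3/2)
(1527 + r(-23)) - 511 = (1527 + (-23)^(3/2)) - 511 = (1527 - 23*I*√23) - 511 = 1016 - 23*I*√23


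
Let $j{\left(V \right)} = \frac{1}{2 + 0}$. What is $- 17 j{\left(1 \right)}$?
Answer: $- \frac{17}{2} \approx -8.5$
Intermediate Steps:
$j{\left(V \right)} = \frac{1}{2}$
$- 17 j{\left(1 \right)} = \left(-17\right) \frac{1}{2} = - \frac{17}{2}$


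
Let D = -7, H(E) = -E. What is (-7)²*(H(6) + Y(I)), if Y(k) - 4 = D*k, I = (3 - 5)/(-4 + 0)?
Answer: -539/2 ≈ -269.50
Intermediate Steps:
I = ½ (I = -2/(-4) = -2*(-¼) = ½ ≈ 0.50000)
Y(k) = 4 - 7*k
(-7)²*(H(6) + Y(I)) = (-7)²*(-1*6 + (4 - 7*½)) = 49*(-6 + (4 - 7/2)) = 49*(-6 + ½) = 49*(-11/2) = -539/2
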